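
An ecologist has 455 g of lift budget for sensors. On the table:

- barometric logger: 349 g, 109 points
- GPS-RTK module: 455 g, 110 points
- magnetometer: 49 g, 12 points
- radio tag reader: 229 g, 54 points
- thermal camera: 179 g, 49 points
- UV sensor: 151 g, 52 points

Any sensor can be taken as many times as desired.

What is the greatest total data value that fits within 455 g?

3×UV sensor uses 453 of the 455 g and totals 156.

156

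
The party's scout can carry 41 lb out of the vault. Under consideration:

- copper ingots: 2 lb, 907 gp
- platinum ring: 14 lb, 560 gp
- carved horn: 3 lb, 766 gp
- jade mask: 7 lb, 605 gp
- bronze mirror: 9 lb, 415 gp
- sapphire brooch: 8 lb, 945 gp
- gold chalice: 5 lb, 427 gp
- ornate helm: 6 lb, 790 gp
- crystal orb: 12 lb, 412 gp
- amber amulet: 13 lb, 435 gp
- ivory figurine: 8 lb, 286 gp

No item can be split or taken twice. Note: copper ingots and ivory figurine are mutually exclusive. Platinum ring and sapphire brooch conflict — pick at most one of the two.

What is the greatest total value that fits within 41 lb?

4855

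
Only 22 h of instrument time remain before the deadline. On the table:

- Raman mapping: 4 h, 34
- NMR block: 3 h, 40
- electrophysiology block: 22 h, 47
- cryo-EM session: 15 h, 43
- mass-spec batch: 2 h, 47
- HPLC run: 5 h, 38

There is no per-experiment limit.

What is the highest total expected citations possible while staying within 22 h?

Density check — mass-spec batch 23.50, NMR block 13.33, Raman mapping 8.50 are the best per h.
The ratio ordering already packs tightly: 11×mass-spec batch, 22 h, 517.
That's the maximum — no swap from here does better than 517.

517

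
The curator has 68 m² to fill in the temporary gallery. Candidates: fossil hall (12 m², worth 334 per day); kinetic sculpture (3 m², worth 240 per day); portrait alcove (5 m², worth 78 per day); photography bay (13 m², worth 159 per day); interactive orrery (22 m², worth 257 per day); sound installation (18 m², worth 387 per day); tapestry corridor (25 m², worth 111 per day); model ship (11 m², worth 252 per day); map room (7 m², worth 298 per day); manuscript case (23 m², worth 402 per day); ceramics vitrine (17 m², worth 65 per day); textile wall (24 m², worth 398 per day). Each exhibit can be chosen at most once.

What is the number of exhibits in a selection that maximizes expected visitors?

6

The maximum expected visitors within 68 m² is 1739.
fossil hall + kinetic sculpture + portrait alcove + sound installation + map room + manuscript case hits 1739 at 68 m².
All optima have 6 exhibits.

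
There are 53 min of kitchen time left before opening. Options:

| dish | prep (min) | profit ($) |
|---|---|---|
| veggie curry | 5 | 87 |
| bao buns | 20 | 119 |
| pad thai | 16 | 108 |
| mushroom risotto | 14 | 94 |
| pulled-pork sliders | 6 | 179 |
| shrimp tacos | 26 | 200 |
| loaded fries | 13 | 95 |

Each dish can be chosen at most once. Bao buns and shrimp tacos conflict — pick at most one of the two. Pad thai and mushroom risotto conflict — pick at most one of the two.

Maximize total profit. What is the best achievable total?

574

Greedy by ratio would take veggie curry + pulled-pork sliders + shrimp tacos + loaded fries: 50 min used, total 561.
Dropping loaded fries frees 13 min; slotting in pad thai (16 min) lifts the total to 574 at 53 min.
No other feasible combination exceeds 574.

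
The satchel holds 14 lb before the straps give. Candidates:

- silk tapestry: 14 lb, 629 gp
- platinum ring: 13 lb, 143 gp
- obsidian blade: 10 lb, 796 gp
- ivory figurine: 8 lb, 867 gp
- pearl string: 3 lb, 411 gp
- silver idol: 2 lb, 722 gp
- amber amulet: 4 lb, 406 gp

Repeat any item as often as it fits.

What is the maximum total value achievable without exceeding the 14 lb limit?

5054

The ratio ordering already packs tightly: 7×silver idol, 14 lb, 5054.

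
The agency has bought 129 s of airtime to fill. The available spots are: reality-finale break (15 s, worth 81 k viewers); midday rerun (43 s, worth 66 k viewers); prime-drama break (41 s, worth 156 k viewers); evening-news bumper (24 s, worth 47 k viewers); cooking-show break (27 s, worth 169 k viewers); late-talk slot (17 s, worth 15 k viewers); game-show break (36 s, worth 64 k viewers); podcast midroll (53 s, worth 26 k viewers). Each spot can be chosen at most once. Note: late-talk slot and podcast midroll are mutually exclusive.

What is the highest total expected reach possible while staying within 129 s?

Density check — cooking-show break 6.26, reality-finale break 5.40, prime-drama break 3.80, evening-news bumper 1.96 are the best per s.
Greedy by ratio would take reality-finale break + prime-drama break + evening-news bumper + cooking-show break + late-talk slot: 124 s used, total 468.
Dropping evening-news bumper and late-talk slot frees 41 s; slotting in midday rerun (43 s) lifts the total to 472 at 126 s.
That's the maximum — no feasible swap from here does better than 472.

472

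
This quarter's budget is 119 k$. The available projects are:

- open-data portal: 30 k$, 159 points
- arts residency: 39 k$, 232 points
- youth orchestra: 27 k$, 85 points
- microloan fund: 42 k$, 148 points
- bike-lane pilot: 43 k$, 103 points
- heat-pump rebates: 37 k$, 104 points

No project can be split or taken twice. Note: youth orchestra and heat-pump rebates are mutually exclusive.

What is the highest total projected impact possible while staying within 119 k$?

Open-data portal + arts residency + microloan fund uses 111 of the 119 k$ and totals 539.
No other feasible combination exceeds 539.

539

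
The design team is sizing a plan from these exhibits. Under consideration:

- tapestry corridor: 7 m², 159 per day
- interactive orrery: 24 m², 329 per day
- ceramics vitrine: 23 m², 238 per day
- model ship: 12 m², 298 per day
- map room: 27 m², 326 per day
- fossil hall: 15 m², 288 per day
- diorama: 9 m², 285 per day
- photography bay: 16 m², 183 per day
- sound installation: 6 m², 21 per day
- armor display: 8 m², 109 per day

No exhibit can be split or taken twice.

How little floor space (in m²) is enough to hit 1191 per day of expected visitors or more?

59

Need the lightest bundle worth ≥ 1191.
tapestry corridor + model ship + fossil hall + diorama + photography bay reaches 1213 using 59 m².
No combination under 59 m² hits 1191.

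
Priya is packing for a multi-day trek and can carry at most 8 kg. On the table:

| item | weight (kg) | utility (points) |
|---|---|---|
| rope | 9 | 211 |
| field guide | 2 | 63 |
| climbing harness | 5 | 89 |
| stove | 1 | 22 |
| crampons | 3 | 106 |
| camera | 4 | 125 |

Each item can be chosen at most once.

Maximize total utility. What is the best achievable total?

253

Ranking by ratio (utility/kg): crampons 35.33, field guide 31.50, camera 31.25.
A density-first pass picks field guide + stove + crampons — 191 at 6 kg.
The 2 kg tied up in field guide is better spent on camera — total rises to 253 (8 kg).
Every other selection either busts 8 kg or fails to beat 253.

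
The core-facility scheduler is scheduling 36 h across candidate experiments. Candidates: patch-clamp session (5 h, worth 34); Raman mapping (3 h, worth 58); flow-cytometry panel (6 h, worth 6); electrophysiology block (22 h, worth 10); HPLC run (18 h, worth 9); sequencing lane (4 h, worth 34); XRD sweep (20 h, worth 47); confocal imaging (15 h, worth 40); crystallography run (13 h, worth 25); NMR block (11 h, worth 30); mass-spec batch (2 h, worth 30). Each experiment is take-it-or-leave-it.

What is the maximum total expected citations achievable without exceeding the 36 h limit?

203

A density-first pass picks patch-clamp session + Raman mapping + flow-cytometry panel + sequencing lane + NMR block + mass-spec batch — 192 at 31 h.
Dropping flow-cytometry panel and NMR block frees 17 h; slotting in XRD sweep (20 h) lifts the total to 203 at 34 h.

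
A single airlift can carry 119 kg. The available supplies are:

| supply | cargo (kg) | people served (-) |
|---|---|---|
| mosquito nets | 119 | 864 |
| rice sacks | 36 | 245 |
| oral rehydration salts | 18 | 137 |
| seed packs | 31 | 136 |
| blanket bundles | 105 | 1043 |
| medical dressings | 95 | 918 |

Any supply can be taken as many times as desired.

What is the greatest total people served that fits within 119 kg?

Ranking by ratio (people served/kg): blanket bundles 9.93, medical dressings 9.66, oral rehydration salts 7.61, mosquito nets 7.26.
Greedy by ratio would take blanket bundles: 105 kg used, total 1043.
Replace blanket bundles with oral rehydration salts + medical dressings: the trade gains 12 net, giving 1055 at 113 kg.

1055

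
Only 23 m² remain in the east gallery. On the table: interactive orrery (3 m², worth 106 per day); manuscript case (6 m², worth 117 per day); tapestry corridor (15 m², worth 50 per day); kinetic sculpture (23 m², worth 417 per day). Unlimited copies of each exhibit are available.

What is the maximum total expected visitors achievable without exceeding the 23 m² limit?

By expected visitors per m²: interactive orrery 35.33, manuscript case 19.50, kinetic sculpture 18.13 lead.
Best packing: 7×interactive orrery — 21 m², 742 total.
No other feasible combination exceeds 742.

742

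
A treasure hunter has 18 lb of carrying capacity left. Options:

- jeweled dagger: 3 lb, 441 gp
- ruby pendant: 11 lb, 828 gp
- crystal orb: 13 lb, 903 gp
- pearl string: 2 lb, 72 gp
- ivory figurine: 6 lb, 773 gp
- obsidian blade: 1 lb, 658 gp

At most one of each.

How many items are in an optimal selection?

Best achievable value is 2259.
For example ruby pendant + ivory figurine + obsidian blade achieves it, using 18 lb.
Every optimal selection uses 3 items.

3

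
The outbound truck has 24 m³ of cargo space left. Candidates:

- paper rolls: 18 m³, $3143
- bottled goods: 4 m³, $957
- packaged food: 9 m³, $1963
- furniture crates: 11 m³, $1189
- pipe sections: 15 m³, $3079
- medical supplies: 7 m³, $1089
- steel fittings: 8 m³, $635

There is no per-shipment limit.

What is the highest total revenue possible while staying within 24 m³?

5742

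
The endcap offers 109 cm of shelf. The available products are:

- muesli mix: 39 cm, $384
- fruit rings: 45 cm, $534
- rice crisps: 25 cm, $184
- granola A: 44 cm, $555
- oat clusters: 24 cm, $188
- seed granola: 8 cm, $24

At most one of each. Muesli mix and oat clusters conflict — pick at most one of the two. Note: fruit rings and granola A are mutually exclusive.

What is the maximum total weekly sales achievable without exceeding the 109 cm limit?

1123

Ranking by ratio (weekly sales/cm): granola A 12.61, fruit rings 11.87, muesli mix 9.85.
Best packing: muesli mix + rice crisps + granola A — 108 cm, 1123 total.
Runner-up muesli mix + fruit rings + rice crisps tops out at 1102.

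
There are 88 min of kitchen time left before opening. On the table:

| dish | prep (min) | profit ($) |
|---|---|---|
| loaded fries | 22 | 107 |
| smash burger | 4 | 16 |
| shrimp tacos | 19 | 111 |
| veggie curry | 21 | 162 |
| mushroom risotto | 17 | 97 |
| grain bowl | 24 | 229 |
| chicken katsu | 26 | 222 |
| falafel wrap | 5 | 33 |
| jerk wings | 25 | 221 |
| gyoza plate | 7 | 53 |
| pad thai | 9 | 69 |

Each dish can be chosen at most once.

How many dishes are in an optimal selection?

The maximum profit within 88 min is 758.
grain bowl + chicken katsu + falafel wrap + jerk wings + gyoza plate hits 758 at 87 min.
All optima have 5 dishes.

5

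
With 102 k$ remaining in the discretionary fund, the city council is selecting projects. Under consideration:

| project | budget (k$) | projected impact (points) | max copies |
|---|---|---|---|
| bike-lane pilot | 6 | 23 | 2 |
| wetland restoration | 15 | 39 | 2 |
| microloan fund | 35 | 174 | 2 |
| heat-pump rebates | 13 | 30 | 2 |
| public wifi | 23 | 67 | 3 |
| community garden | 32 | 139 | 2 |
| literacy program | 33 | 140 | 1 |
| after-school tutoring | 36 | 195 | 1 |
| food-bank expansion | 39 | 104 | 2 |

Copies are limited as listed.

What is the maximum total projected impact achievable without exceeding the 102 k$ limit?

487

By projected impact per k$: after-school tutoring 5.42, microloan fund 4.97, community garden 4.34 lead.
Greedy by ratio would take 2×bike-lane pilot + wetland restoration + microloan fund + after-school tutoring: 98 k$ used, total 454.
Using the slack differently, 2×microloan fund + community garden comes to 487 at 102 k$.
Nothing else within 102 k$ beats 487.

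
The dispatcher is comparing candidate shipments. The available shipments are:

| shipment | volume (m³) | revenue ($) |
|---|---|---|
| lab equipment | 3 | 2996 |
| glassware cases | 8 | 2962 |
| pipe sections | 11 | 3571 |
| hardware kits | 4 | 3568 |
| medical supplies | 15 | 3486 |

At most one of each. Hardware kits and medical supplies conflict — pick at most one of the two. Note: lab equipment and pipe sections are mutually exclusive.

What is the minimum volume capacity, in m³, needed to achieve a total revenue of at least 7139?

15

Minimise m³ subject to total revenue ≥ 7139.
lab equipment + glassware cases + hardware kits: 9526 revenue at 15 m³.
No combination under 15 m³ hits 7139.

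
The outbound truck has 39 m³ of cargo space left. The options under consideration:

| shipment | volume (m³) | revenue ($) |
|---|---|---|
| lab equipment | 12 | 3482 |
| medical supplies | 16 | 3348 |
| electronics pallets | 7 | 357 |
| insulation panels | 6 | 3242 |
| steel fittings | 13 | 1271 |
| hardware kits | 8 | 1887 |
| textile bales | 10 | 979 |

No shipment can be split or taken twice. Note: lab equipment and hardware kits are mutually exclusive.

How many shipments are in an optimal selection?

3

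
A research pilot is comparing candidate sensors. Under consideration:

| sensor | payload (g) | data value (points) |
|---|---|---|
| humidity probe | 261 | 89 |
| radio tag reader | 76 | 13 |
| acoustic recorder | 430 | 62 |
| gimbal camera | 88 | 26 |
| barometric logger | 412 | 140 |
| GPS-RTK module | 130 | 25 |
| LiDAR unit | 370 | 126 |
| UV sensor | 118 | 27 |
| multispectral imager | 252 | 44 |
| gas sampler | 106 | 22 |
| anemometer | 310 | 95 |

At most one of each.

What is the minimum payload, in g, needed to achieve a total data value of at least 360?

1092

Minimise g subject to total data value ≥ 360.
barometric logger + LiDAR unit + anemometer reaches 361 using 1092 g.
Below 1092 g the best achievable stays under 360.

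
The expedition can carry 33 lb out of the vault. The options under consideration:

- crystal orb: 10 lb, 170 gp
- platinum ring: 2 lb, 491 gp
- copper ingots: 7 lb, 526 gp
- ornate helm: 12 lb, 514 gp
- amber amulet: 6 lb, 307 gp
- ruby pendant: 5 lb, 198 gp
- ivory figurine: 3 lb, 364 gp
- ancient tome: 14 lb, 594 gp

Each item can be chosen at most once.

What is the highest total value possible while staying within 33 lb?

The ratio heuristic lands on platinum ring + copper ingots + ornate helm + amber amulet + ivory figurine (2202) but leaves 3 lb idle.
The 12 lb tied up in ornate helm is better spent on ancient tome — total rises to 2282 (32 lb).
The spare 1 lb is too small for any remaining item, and no exchange beats 2282.

2282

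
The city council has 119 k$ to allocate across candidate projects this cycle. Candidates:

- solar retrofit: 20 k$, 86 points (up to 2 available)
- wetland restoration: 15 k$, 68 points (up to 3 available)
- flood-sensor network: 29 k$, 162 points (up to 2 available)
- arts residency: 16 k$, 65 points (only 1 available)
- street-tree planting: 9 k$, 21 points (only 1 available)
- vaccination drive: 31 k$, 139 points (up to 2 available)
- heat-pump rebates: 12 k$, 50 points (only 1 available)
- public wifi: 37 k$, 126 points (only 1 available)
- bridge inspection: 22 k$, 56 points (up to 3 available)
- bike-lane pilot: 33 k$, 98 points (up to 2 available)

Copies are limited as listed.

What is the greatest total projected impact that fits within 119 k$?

Filling by ratio: 3×wetland restoration + 2×flood-sensor network + heat-pump rebates for 578, with 4 k$ left unused.
Replace wetland restoration and heat-pump rebates with vaccination drive: the trade gains 21 net, giving 599 at 119 k$.
That's the maximum — no swap from here does better than 599.

599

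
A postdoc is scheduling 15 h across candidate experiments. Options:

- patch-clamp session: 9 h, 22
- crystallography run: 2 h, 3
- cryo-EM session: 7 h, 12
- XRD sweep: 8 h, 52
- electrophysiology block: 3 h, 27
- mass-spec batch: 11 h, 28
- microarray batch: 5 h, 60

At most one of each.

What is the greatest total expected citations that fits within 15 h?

115

Greedy by ratio would take cryo-EM session + electrophysiology block + microarray batch: 15 h used, total 99.
Dropping cryo-EM session and electrophysiology block frees 10 h; slotting in crystallography run + XRD sweep (10 h) lifts the total to 115 at 15 h.
That's the maximum — no swap from here does better than 115.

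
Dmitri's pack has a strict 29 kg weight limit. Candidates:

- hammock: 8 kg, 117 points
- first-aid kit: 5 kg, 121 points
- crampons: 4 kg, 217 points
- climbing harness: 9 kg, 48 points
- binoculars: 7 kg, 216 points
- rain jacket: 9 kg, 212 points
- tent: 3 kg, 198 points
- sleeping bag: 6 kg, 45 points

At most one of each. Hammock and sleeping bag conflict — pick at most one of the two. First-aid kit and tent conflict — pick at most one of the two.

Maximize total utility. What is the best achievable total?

Ranking by ratio (utility/kg): tent 66.00, crampons 54.25, binoculars 30.86, first-aid kit 24.20.
Taking crampons + binoculars + rain jacket + tent + sleeping bag: 29 kg used, 888 in utility.

888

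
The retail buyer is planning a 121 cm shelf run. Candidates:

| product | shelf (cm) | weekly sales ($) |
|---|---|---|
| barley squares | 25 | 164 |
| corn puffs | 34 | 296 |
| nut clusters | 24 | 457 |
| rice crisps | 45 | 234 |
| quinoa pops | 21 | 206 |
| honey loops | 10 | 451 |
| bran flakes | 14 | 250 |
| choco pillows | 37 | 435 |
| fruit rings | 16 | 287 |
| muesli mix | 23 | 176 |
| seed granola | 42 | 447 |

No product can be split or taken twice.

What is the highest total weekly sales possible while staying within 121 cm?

The ratio heuristic lands on nut clusters + honey loops + bran flakes + choco pillows + fruit rings (1880) but leaves 20 cm idle.
The 37 cm tied up in choco pillows is better spent on corn puffs + quinoa pops — total rises to 1947 (119 cm).

1947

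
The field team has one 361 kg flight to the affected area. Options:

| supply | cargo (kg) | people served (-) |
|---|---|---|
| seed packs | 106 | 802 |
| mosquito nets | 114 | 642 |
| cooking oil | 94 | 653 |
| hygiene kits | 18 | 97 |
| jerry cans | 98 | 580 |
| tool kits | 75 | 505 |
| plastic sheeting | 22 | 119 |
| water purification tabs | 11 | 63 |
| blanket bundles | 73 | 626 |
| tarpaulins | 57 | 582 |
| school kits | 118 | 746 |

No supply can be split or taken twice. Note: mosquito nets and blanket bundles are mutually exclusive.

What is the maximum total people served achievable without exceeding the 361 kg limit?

2823

Seed packs + cooking oil + hygiene kits + water purification tabs + blanket bundles + tarpaulins uses 359 of the 361 kg and totals 2823.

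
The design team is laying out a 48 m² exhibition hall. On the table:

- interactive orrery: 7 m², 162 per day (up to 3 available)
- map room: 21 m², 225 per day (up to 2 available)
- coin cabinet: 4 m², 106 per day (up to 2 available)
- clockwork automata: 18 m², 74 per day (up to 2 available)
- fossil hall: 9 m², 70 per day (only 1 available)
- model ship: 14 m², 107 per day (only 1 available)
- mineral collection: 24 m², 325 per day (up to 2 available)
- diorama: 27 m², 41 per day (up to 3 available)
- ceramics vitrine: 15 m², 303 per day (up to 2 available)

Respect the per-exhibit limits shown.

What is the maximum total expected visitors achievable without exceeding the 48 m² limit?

1036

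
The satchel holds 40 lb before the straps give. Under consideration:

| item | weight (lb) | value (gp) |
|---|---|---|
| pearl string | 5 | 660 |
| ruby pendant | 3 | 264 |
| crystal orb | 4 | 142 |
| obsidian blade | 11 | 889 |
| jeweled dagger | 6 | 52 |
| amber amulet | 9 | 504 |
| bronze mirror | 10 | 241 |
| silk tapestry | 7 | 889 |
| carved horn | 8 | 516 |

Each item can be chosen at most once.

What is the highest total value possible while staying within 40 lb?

Greedy by ratio would take pearl string + ruby pendant + crystal orb + obsidian blade + silk tapestry + carved horn: 38 lb used, total 3360.
Replace ruby pendant and crystal orb with amber amulet: the trade gains 98 net, giving 3458 at 40 lb.
Every other selection either busts 40 lb or fails to beat 3458.

3458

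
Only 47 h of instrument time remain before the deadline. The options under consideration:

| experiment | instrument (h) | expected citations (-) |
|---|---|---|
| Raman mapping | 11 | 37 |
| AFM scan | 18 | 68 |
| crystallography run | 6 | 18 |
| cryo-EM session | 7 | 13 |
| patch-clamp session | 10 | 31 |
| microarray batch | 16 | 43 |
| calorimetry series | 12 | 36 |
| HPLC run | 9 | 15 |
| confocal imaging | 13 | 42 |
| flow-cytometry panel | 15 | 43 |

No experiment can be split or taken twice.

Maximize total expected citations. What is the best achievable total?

Greedy by ratio would take Raman mapping + AFM scan + confocal imaging: 42 h used, total 147.
Replace confocal imaging with crystallography run + calorimetry series: the trade gains 12 net, giving 159 at 47 h.
AFM scan + crystallography run + patch-clamp session + confocal imaging (47 h) also reaches 159 — a tie, but nothing goes higher.

159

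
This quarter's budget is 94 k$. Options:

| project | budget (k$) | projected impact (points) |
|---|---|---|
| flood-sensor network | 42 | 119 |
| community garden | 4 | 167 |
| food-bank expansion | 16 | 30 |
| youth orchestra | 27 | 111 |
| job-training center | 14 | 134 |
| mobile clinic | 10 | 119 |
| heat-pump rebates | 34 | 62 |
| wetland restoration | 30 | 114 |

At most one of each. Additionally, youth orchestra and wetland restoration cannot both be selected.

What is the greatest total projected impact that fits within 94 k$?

596

By projected impact per k$: community garden 41.75, mobile clinic 11.90, job-training center 9.57, youth orchestra 4.11 lead.
Community garden + job-training center + mobile clinic + heat-pump rebates + wetland restoration uses 92 of the 94 k$ and totals 596.
Next best is community garden + youth orchestra + job-training center + mobile clinic + heat-pump rebates at 593 (89 k$) — short by 3.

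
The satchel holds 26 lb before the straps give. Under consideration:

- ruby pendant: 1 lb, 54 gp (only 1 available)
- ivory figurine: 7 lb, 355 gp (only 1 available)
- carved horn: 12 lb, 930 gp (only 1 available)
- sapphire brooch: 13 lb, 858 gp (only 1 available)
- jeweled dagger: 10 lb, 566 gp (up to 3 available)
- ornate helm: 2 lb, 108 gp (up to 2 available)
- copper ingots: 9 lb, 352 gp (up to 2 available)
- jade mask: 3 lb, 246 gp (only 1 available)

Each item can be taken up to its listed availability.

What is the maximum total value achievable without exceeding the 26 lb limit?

1842

By value per lb: jade mask 82.00, carved horn 77.50, sapphire brooch 66.00, jeweled dagger 56.60 lead.
A density-first pass picks ruby pendant + carved horn + jeweled dagger + jade mask — 1796 at 26 lb.
The 13 lb tied up in jeweled dagger and jade mask is better spent on sapphire brooch — total rises to 1842 (26 lb).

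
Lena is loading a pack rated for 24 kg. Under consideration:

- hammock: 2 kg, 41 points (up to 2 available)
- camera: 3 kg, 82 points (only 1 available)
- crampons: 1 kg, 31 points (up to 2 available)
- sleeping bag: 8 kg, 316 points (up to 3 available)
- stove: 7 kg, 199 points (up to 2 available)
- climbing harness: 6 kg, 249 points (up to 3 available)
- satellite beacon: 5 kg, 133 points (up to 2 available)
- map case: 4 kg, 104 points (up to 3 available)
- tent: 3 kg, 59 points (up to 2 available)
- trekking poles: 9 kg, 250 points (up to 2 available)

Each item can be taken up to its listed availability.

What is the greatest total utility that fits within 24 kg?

A density-first pass picks camera + 2×crampons + 3×climbing harness — 891 at 23 kg.
The 23 kg tied up in camera and 2×crampons and 3×climbing harness is better spent on 3×sleeping bag — total rises to 948 (24 kg).
Every other selection either busts 24 kg or exceeds an availability limit or fails to beat 948.

948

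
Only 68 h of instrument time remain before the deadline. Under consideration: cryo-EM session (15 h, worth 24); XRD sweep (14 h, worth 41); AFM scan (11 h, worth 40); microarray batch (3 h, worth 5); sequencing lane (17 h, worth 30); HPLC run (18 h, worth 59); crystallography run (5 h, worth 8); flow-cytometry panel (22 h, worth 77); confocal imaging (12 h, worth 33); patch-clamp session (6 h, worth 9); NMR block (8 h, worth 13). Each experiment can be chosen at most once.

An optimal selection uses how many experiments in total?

The maximum expected citations within 68 h is 222.
XRD sweep + AFM scan + microarray batch + HPLC run + flow-cytometry panel hits 222 at 68 h.
All optima have 5 experiments.

5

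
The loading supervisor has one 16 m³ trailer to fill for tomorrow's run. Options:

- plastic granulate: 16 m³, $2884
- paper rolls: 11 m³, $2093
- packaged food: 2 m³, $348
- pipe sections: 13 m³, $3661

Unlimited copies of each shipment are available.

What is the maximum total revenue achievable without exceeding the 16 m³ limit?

4009

The ratio ordering already packs tightly: packaged food + pipe sections, 15 m³, 4009.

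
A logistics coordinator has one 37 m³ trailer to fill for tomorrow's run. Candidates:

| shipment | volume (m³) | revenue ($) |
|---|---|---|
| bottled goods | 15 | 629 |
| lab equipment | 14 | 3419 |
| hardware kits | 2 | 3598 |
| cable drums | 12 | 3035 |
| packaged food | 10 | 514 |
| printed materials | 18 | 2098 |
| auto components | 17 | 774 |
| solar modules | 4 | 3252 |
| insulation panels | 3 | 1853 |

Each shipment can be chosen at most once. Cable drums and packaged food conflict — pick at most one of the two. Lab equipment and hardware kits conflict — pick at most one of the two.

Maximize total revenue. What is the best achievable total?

12367

Best packing: bottled goods + hardware kits + cable drums + solar modules + insulation panels — 36 m³, 12367 total.
Next best is hardware kits + cable drums + printed materials + solar modules at 11983 (36 m³) — short by 384.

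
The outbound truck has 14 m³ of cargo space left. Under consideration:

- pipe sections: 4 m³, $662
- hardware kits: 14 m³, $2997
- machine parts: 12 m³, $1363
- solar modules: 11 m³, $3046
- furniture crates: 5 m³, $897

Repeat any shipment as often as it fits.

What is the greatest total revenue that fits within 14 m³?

3046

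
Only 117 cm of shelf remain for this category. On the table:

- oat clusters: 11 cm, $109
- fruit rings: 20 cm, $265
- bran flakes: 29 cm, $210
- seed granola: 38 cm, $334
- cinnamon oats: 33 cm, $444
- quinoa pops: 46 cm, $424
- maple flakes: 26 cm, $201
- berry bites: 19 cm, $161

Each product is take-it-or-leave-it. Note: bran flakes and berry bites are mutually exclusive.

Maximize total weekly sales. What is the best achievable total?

Filling by ratio: oat clusters + fruit rings + cinnamon oats + quinoa pops for 1242, with 7 cm left unused.
The 57 cm tied up in oat clusters and quinoa pops is better spent on seed granola + maple flakes — total rises to 1244 (117 cm).
Runner-up oat clusters + fruit rings + cinnamon oats + quinoa pops tops out at 1242.

1244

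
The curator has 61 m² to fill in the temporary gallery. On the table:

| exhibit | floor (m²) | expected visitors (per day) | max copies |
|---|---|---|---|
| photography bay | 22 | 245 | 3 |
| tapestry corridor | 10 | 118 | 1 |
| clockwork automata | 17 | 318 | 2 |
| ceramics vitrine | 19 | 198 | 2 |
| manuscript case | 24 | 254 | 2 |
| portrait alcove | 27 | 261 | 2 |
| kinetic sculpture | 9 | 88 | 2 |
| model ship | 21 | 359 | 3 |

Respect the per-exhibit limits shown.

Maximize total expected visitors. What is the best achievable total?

A density-first pass picks 2×clockwork automata + model ship — 995 at 55 m².
The 17 m² tied up in clockwork automata is better spent on model ship — total rises to 1036 (59 m²).

1036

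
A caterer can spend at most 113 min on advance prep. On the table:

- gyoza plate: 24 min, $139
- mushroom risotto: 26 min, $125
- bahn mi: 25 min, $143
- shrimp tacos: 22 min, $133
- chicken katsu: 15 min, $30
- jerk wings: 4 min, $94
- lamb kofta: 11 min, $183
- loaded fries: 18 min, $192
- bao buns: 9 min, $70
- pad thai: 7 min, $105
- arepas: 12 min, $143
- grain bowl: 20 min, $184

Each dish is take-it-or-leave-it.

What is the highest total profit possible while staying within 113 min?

1114

Density check — jerk wings 23.50, lamb kofta 16.64, pad thai 15.00, arepas 11.92 are the best per min.
A density-first pass picks shrimp tacos + jerk wings + lamb kofta + loaded fries + bao buns + pad thai + arepas + grain bowl — 1104 at 103 min.
Replace shrimp tacos with bahn mi: the trade gains 10 net, giving 1114 at 106 min.
Next best is gyoza plate + jerk wings + lamb kofta + loaded fries + bao buns + pad thai + arepas + grain bowl at 1110 (105 min) — short by 4.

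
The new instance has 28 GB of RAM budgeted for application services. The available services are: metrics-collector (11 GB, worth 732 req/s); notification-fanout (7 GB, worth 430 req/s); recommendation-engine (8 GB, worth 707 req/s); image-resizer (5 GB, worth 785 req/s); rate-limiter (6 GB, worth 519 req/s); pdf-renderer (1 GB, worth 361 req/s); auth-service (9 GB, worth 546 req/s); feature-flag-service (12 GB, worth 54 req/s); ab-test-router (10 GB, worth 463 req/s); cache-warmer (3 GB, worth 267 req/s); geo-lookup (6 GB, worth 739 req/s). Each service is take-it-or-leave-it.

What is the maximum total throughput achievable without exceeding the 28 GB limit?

The ratio heuristic lands on recommendation-engine + image-resizer + pdf-renderer + cache-warmer + geo-lookup (2859) but leaves 5 GB idle.
Replace cache-warmer with rate-limiter: the trade gains 252 net, giving 3111 at 26 GB.
That's the maximum — no swap from here does better than 3111.

3111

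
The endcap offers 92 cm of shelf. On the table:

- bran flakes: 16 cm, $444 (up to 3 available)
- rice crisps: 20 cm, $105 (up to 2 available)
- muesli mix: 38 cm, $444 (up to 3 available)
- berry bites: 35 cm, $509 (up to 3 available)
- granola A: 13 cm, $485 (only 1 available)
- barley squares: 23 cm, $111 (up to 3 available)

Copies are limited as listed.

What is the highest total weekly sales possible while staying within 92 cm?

1928

By weekly sales per cm: granola A 37.31, bran flakes 27.75, berry bites 14.54, muesli mix 11.68 lead.
The ratio heuristic lands on 3×bran flakes + rice crisps + granola A (1922) but leaves 11 cm idle.
Dropping rice crisps frees 20 cm; slotting in barley squares (23 cm) lifts the total to 1928 at 84 cm.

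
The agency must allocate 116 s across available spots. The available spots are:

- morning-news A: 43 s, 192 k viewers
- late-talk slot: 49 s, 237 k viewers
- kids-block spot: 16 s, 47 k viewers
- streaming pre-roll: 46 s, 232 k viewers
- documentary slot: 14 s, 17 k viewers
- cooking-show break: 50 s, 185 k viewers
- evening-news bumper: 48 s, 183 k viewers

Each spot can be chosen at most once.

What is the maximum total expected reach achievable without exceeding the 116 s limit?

Density check — streaming pre-roll 5.04, late-talk slot 4.84, morning-news A 4.47 are the best per s.
Late-talk slot + kids-block spot + streaming pre-roll uses 111 of the 116 s and totals 516.
Every other selection either busts 116 s or fails to beat 516.

516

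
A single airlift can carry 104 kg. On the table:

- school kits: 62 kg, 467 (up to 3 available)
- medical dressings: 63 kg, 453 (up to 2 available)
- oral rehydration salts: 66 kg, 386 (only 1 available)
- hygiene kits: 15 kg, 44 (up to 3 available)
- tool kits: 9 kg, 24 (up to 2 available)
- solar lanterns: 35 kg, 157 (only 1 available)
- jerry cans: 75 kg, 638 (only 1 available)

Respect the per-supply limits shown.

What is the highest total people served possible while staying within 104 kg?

706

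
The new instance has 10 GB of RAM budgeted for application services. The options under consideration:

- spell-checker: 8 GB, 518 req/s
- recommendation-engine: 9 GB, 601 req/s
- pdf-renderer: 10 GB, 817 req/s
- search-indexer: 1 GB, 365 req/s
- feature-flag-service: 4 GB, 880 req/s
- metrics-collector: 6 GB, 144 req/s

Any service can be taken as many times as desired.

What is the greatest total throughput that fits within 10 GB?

3650

Taking 10×search-indexer: 10 GB used, 3650 in throughput.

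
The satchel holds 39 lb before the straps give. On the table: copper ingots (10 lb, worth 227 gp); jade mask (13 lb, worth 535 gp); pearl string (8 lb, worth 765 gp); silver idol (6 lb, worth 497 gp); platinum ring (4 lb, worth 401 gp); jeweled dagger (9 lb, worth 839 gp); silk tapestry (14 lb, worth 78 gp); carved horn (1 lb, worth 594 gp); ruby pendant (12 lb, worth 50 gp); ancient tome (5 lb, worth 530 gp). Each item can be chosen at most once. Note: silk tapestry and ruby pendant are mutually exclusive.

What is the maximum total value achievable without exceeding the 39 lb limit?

3626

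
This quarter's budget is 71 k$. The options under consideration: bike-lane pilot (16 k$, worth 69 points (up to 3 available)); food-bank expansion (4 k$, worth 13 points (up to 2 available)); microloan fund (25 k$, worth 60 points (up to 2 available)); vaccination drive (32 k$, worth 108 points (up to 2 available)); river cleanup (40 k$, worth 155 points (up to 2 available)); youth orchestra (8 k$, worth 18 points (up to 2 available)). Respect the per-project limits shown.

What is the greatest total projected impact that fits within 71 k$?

259

Ranking by ratio (projected impact/k$): bike-lane pilot 4.31, river cleanup 3.88, vaccination drive 3.38, food-bank expansion 3.25.
Filling by ratio: 3×bike-lane pilot + 2×food-bank expansion + youth orchestra for 251, with 7 k$ left unused.
Dropping bike-lane pilot and food-bank expansion and youth orchestra frees 28 k$; slotting in vaccination drive (32 k$) lifts the total to 259 at 68 k$.
Nothing else within 71 k$ beats 259.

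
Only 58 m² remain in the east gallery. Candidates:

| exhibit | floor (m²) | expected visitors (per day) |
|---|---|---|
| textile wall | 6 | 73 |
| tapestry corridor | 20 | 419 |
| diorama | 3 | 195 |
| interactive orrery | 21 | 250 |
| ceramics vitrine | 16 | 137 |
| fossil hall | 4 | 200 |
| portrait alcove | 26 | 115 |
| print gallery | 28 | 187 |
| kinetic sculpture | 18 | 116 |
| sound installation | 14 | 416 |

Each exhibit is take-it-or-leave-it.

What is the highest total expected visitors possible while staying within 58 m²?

1367

By expected visitors per m²: diorama 65.00, fossil hall 50.00, sound installation 29.71 lead.
Filling by ratio: textile wall + tapestry corridor + diorama + fossil hall + sound installation for 1303, with 11 m² left unused.
Dropping textile wall frees 6 m²; slotting in ceramics vitrine (16 m²) lifts the total to 1367 at 57 m².
Next best is textile wall + tapestry corridor + diorama + fossil hall + sound installation at 1303 (47 m²) — short by 64.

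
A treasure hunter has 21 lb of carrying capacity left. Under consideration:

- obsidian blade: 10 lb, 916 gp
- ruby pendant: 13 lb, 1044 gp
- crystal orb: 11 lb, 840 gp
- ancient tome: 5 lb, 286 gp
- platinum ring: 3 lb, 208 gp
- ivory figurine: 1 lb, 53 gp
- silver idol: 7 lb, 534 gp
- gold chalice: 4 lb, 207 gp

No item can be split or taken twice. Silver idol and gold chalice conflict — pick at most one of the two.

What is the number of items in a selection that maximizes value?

2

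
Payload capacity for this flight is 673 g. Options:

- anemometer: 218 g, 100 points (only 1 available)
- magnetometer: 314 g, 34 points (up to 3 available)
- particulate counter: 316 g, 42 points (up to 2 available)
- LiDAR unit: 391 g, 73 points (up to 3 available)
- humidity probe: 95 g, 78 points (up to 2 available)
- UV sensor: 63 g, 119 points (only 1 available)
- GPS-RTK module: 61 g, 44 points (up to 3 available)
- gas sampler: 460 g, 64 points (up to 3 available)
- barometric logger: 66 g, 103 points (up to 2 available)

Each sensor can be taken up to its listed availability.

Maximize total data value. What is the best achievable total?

625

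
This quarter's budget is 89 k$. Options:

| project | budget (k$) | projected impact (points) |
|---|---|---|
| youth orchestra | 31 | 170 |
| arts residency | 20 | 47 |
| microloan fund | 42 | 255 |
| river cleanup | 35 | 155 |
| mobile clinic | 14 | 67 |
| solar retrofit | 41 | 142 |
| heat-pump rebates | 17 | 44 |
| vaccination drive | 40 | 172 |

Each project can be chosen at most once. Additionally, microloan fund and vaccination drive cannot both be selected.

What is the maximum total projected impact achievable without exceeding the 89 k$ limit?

492

Best packing: youth orchestra + microloan fund + mobile clinic — 87 k$, 492 total.
Nothing else feasible within 89 k$ beats 492.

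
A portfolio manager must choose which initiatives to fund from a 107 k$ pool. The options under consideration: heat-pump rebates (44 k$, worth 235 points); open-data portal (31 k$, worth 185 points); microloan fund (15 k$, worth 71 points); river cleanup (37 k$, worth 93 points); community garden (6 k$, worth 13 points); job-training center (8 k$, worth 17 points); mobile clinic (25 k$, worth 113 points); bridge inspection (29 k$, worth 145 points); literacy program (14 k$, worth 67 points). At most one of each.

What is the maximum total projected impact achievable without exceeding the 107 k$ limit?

565

Ranking by ratio (projected impact/k$): open-data portal 5.97, heat-pump rebates 5.34, bridge inspection 5.00, literacy program 4.79.
The ratio ordering already packs tightly: heat-pump rebates + open-data portal + bridge inspection, 104 k$, 565.
The spare 3 k$ is too small for any remaining project, and no exchange beats 565.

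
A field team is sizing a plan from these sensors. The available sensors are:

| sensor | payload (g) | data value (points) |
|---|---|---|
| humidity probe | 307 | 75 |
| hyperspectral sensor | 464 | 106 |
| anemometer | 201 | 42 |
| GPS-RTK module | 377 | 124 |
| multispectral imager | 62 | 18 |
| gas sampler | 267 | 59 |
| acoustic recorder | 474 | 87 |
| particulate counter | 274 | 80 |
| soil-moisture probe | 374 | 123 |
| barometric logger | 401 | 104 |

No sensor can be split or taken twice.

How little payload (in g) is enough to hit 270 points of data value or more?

952

Minimise g subject to total data value ≥ 270.
anemometer + GPS-RTK module + soil-moisture probe reaches 289 using 952 g.
Any bundle with less than 952 g falls short of 270.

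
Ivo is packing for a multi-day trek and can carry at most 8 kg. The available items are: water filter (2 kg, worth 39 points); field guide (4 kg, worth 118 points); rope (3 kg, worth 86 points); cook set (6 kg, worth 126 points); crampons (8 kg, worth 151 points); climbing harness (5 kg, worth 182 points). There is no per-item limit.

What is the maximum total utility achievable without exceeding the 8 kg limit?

268

The ratio ordering already packs tightly: rope + climbing harness, 8 kg, 268.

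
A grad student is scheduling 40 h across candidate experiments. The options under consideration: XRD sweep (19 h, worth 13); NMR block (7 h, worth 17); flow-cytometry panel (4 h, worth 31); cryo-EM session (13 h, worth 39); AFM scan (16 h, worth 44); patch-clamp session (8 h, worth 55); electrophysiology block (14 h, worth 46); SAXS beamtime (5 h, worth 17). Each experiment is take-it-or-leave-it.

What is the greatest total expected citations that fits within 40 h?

171

A density-first pass picks NMR block + flow-cytometry panel + patch-clamp session + electrophysiology block + SAXS beamtime — 166 at 38 h.
Replace NMR block and SAXS beamtime with cryo-EM session: the trade gains 5 net, giving 171 at 39 h.
Next best is NMR block + flow-cytometry panel + patch-clamp session + electrophysiology block + SAXS beamtime at 166 (38 h) — short by 5.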